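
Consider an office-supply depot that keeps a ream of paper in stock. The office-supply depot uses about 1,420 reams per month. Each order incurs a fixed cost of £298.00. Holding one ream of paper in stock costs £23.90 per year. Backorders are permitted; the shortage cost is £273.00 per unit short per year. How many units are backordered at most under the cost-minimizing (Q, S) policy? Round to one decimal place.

S* ≈ 54.7 reams

Annual demand D = 1,420 × 12 = 17,040.
With planned backorders, Q* = √(2DS/H) · √((H+B)/B).
√(2DS/H) = √(2 × 17,040 × 298 / 23.9) = 651.867.
√((H+B)/B) = √((23.9+273)/273) = 1.0429.
Q* ≈ 679.802.
S* = Q* · H/(H+B) = 679.802 × 23.9/296.9 ≈ 54.723.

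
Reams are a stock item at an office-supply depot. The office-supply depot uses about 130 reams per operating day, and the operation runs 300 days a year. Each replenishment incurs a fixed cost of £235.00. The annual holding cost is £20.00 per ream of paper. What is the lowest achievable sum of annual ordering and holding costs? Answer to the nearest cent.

Annual demand D = 130 × 300 = 39,000.
The optimal lot size = √(2DS/H) = √(2 × 39,000 × 235 / 20) ≈ 957.34.
At the optimum the two cost components are equal, so total cost = 2·(Q*/2)H = Q*·H.
Minimum total = √(2DSH) = √(2 × 39,000 × 235 × 20) ≈ 19146.801.

TC* ≈ £19,146.80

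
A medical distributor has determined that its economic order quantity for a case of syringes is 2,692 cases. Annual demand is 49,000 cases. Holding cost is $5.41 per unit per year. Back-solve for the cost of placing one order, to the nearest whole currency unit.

Invert the EOQ relation Q*² = 2DS/H.
From Q* = √(2DS/H): S = Q*²H / (2D) = 2,692² × 5.41 / (2 × 49,000) = 400.0565.

S ≈ $400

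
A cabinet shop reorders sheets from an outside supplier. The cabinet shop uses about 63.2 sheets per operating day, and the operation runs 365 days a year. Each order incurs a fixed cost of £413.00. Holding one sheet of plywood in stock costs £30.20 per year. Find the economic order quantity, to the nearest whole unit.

Annual demand D = 63.2 × 365 = 23,068.
EOQ = √(2DS / H) = √(2 × 23,068 × 413 / 30.2).
= √(19,054,168 / 30.2) = √630,932.7152 ≈ 794.313.

Q* ≈ 794 sheets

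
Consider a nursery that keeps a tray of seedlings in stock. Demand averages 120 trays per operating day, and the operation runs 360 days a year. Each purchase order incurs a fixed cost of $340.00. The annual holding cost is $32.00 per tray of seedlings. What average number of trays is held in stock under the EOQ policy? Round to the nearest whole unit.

Annual demand D = 120 × 360 = 43,200.
The optimal lot size = √(2DS/H) = √(2 × 43,200 × 340 / 32) ≈ 958.12.
Average inventory = Q*/2 ≈ 958.12 / 2 = 479.062.

Average inventory ≈ 479 trays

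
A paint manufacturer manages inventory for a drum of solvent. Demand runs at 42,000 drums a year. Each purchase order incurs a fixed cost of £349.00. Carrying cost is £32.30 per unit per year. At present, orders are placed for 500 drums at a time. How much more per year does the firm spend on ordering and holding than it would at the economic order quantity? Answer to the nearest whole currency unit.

Extra cost ≈ £6,619 per year

EOQ = √(2DS/H) = √(2 × 42,000 × 349 / 32.3) ≈ 952.69.
Cost at Q* = (D/Q*)S + (Q*/2)H = √(2DSH) ≈ £30,771.85.
Cost at Q = 500: (42,000/500)×349 + (500/2)×32.3 = £29,316.00 + £8,075.00 = £37,391.00.
Excess = £37,391.00 − £30,771.85 = £6,619.15.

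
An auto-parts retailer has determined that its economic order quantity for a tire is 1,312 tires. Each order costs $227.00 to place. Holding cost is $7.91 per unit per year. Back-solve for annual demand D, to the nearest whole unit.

The basic EOQ model gives Q* = √(2DS/H); rearrange for the unknown.
From Q* = √(2DS/H): D = Q*²H / (2S) = 1,312² × 7.91 / (2 × 227) = 29990.817.

D ≈ 29,991 tires per year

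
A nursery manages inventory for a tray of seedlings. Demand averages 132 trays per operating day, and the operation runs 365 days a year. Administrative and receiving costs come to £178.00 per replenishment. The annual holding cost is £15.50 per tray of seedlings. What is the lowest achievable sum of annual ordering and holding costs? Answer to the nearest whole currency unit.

Annual demand D = 132 × 365 = 48,180.
EOQ = √(2DS/H) = √(2 × 48,180 × 178 / 15.5) ≈ 1051.94.
At the optimum the two cost components are equal, so total cost = 2·(Q*/2)H = Q*·H.
Minimum total = √(2DSH) = √(2 × 48,180 × 178 × 15.5) ≈ 16305.129.

TC* ≈ £16,305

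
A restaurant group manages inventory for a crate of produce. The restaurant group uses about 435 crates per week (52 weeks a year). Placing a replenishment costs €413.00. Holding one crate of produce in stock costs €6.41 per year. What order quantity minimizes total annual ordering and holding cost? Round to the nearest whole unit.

Q* ≈ 1,707 crates

Annual demand D = 435 × 52 = 22,620.
EOQ = √(2DS / H) = √(2 × 22,620 × 413 / 6.41).
= √(18,684,120 / 6.41) = √2,914,839.3136 ≈ 1707.290.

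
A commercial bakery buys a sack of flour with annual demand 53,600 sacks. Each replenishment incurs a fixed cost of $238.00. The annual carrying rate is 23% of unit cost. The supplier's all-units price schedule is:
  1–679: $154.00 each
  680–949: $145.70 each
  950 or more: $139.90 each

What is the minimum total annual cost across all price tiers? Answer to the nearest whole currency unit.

Holding cost per unit per year at price C is H = 0.23·C.
Evaluate total cost at each tier's feasible EOQ or, if the EOQ is below the tier, at the tier's minimum quantity.
Tier 1 ($154.00): EOQ = 848.7 exceeds tier's upper bound 679, so this tier is dominated.
EOQ at $145.70 = 872.6 (feasible in tier 2): TC = 53,600×$145.70 + (53,600/872.6)×238 + (872.6/2)×0.23×$145.70 = $7,838,760.15.
EOQ at $139.90 = 890.5 < 950, so use break Q=950: TC = 53,600×$139.90 + (53,600/950.0)×238 + (950.0/2)×0.23×$139.90 = $7,527,352.29.
Lowest total cost among the candidates is at Q = 950.0.

TC* ≈ $7,527,352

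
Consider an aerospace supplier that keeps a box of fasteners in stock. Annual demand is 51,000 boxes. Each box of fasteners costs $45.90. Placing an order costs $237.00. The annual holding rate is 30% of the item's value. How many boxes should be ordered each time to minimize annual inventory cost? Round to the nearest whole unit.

Q* ≈ 1,325 boxes

Holding cost H = 0.30 × $45.90 = $13.7700 per unit per year.
EOQ = √(2DS / H) = √(2 × 51,000 × 237 / 13.77).
= √(24,174,000 / 13.77) = √1,755,555.5556 ≈ 1324.974.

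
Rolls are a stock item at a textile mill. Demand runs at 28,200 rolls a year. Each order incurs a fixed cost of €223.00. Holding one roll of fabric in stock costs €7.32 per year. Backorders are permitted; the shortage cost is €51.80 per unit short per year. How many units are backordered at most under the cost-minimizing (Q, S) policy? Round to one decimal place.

S* ≈ 173.4 rolls

With planned backorders, Q* = √(2DS/H) · √((H+B)/B).
√(2DS/H) = √(2 × 28,200 × 223 / 7.32) = 1310.800.
√((H+B)/B) = √((7.32+51.8)/51.8) = 1.0683.
Q* ≈ 1400.357.
S* = Q* · H/(H+B) = 1400.357 × 7.32/59.12 ≈ 173.387.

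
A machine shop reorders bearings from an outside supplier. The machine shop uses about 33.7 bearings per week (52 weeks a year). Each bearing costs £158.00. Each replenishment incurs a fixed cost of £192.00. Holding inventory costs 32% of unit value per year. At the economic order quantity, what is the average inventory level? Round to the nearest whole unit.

Average inventory ≈ 58 bearings

Annual demand D = 33.7 × 52 = 1,752.4.
Holding cost H = 0.32 × £158.00 = £50.5600 per unit per year.
The optimal lot size = √(2DS/H) = √(2 × 1,752.4 × 192 / 50.56) ≈ 115.37.
Average inventory = Q*/2 ≈ 115.37 / 2 = 57.683.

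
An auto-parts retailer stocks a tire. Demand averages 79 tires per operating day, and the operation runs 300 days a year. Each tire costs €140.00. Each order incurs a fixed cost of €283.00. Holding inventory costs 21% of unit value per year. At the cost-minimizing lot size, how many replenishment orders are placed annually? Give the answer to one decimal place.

N ≈ 35.1 orders per year

Annual demand D = 79 × 300 = 23,700.
Holding cost H = 0.21 × €140.00 = €29.4000 per unit per year.
Q* = √(2DS/H) = √(2 × 23,700 × 283 / 29.4) ≈ 675.47.
Orders per year = D / Q* = 23,700 / 675.47 ≈ 35.086.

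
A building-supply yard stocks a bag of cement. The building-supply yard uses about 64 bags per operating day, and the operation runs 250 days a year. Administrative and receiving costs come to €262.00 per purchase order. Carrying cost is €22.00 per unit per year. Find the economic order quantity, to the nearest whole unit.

Annual demand D = 64 × 250 = 16,000.
EOQ = √(2DS / H) = √(2 × 16,000 × 262 / 22).
= √(8,384,000 / 22) = √381,090.9091 ≈ 617.326.

Q* ≈ 617 bags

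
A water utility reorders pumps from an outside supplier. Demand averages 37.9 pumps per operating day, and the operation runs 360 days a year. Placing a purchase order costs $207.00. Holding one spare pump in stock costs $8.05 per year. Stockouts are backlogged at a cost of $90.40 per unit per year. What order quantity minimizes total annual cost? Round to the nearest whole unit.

Annual demand D = 37.9 × 360 = 13,644.
With planned backorders, Q* = √(2DS/H) · √((H+B)/B).
√(2DS/H) = √(2 × 13,644 × 207 / 8.05) = 837.670.
√((H+B)/B) = √((8.05+90.4)/90.4) = 1.0436.
Q* ≈ 874.172.

Q* ≈ 874 pumps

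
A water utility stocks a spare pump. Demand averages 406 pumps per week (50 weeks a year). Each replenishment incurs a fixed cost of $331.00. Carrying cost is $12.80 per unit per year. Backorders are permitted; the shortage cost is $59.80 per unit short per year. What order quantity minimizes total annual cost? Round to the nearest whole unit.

Q* ≈ 1,129 pumps

Annual demand D = 406 × 50 = 20,300.
With planned backorders, Q* = √(2DS/H) · √((H+B)/B).
√(2DS/H) = √(2 × 20,300 × 331 / 12.8) = 1024.642.
√((H+B)/B) = √((12.8+59.8)/59.8) = 1.1018.
Q* ≈ 1128.989.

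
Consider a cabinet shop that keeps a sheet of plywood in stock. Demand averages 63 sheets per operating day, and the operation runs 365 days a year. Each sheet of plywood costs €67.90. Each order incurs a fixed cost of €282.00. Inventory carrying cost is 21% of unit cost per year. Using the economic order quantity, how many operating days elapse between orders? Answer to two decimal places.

T ≈ 15.14 days

Annual demand D = 63 × 365 = 22,995.
Holding cost H = 0.21 × €67.90 = €14.2590 per unit per year.
The optimal lot size = √(2DS/H) = √(2 × 22,995 × 282 / 14.259) ≈ 953.70.
Cycle time = Q*/D × 365 = 953.70 / 22,995 × 365 ≈ 15.138 days.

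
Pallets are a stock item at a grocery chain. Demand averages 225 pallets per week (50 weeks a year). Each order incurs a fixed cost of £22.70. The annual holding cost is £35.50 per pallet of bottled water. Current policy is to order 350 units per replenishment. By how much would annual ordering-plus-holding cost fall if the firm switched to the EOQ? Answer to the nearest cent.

Extra cost ≈ £2,684.02 per year

Annual demand D = 225 × 50 = 11,250.
EOQ = √(2DS/H) = √(2 × 11,250 × 22.7 / 35.5) ≈ 119.95.
Cost at Q* = (D/Q*)S + (Q*/2)H = √(2DSH) ≈ £4,258.12.
Cost at Q = 350: (11,250/350)×22.7 + (350/2)×35.5 = £729.64 + £6,212.50 = £6,942.14.
Excess = £6,942.14 − £4,258.12 = £2,684.02.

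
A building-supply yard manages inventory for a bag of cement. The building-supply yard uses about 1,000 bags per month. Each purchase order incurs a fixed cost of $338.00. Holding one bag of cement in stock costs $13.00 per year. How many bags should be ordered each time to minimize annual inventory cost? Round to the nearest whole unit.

Q* ≈ 790 bags

Annual demand D = 1,000 × 12 = 12,000.
EOQ = √(2DS / H) = √(2 × 12,000 × 338 / 13).
= √(8,112,000 / 13) = √624,000 ≈ 789.937.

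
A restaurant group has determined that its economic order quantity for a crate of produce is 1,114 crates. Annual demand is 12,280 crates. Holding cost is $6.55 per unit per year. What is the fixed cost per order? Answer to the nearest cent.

S ≈ $330.97

The basic EOQ model gives Q* = √(2DS/H); rearrange for the unknown.
From Q* = √(2DS/H): S = Q*²H / (2D) = 1,114² × 6.55 / (2 × 12,280) = 330.9660.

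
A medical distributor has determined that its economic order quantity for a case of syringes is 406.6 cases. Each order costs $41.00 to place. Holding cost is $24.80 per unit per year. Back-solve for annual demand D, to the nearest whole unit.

Squaring Q* = √(2DS/H) gives Q*² = 2DS/H.
From Q* = √(2DS/H): D = Q*²H / (2S) = 406.6² × 24.8 / (2 × 41) = 50000.296.

D ≈ 50,000 cases per year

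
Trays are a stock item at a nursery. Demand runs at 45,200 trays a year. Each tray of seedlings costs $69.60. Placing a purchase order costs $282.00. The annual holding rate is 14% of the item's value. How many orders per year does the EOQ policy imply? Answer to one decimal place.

N ≈ 27.9 orders per year

Holding cost H = 0.14 × $69.60 = $9.7440 per unit per year.
EOQ = √(2DS/H) = √(2 × 45,200 × 282 / 9.744) ≈ 1617.48.
Orders per year = D / Q* = 45,200 / 1617.48 ≈ 27.945.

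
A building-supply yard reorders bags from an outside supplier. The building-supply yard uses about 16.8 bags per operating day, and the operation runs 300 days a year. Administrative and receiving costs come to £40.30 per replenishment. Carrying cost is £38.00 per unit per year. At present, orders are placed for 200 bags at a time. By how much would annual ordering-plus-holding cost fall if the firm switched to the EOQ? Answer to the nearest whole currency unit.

Extra cost ≈ £887 per year

Annual demand D = 16.8 × 300 = 5,040.
EOQ = √(2DS/H) = √(2 × 5,040 × 40.3 / 38) ≈ 103.39.
Cost at Q* = (D/Q*)S + (Q*/2)H = √(2DSH) ≈ £3,928.93.
Cost at Q = 200: (5,040/200)×40.3 + (200/2)×38 = £1,015.56 + £3,800.00 = £4,815.56.
Excess = £4,815.56 − £3,928.93 = £886.63.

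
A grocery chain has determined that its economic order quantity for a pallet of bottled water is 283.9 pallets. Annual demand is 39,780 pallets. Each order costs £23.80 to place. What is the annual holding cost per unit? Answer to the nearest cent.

Invert the EOQ relation Q*² = 2DS/H.
From Q* = √(2DS/H): H = 2DS / Q*² = 2 × 39,780 × 23.8 / 283.9² = 23.4931.

H ≈ £23.49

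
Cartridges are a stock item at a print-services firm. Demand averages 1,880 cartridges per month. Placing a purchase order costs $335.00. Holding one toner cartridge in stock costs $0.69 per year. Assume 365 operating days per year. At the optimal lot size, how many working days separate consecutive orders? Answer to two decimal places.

T ≈ 75.72 days

Annual demand D = 1,880 × 12 = 22,560.
EOQ = √(2DS/H) = √(2 × 22,560 × 335 / 0.69) ≈ 4680.39.
Cycle time = Q*/D × 365 = 4680.39 / 22,560 × 365 ≈ 75.724 days.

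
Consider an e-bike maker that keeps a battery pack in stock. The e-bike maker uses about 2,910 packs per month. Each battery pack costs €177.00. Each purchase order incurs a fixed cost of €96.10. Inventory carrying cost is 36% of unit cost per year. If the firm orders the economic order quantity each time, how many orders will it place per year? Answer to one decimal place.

N ≈ 107.6 orders per year

Annual demand D = 2,910 × 12 = 34,920.
Holding cost H = 0.36 × €177.00 = €63.7200 per unit per year.
The optimal lot size = √(2DS/H) = √(2 × 34,920 × 96.1 / 63.72) ≈ 324.55.
Orders per year = D / Q* = 34,920 / 324.55 ≈ 107.597.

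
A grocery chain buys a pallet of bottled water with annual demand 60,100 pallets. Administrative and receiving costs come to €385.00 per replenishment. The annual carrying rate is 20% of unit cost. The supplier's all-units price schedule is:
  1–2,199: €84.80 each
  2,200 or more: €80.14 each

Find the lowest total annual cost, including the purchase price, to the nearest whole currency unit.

TC* ≈ €4,844,562

Holding cost per unit per year at price C is H = 0.20·C.
For each price level, check whether its EOQ is feasible; otherwise the best quantity at that price is the breakpoint.
EOQ at €84.80 = 1651.8 (feasible in tier 1): TC = 60,100×€84.80 + (60,100/1651.8)×385 + (1651.8/2)×0.20×€84.80 = €5,124,495.32.
EOQ at €80.14 = 1699.2 < 2200, so use break Q=2200: TC = 60,100×€80.14 + (60,100/2200.0)×385 + (2200.0/2)×0.20×€80.14 = €4,844,562.30.
Lowest total cost among the candidates is at Q = 2200.0.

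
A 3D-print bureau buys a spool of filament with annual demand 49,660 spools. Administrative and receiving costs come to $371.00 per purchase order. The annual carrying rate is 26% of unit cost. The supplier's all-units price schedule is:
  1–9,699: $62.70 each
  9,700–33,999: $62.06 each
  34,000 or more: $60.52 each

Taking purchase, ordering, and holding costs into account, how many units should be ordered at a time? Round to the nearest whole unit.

Q* ≈ 1,503 spools

Holding cost per unit per year at price C is H = 0.26·C.
For each price level, check whether its EOQ is feasible; otherwise the best quantity at that price is the breakpoint.
EOQ at $62.70 = 1503.4 (feasible in tier 1): TC = 49,660×$62.70 + (49,660/1503.4)×371 + (1503.4/2)×0.26×$62.70 = $3,138,191.01.
EOQ at $62.06 = 1511.2 < 9700, so use break Q=9700: TC = 49,660×$62.06 + (49,660/9700.0)×371 + (9700.0/2)×0.26×$62.06 = $3,162,056.63.
EOQ at $60.52 = 1530.3 < 34000, so use break Q=34000: TC = 49,660×$60.52 + (49,660/34000.0)×371 + (34000.0/2)×0.26×$60.52 = $3,273,463.48.
Lowest total cost is $3,138,191.01 at Q = 1503.4.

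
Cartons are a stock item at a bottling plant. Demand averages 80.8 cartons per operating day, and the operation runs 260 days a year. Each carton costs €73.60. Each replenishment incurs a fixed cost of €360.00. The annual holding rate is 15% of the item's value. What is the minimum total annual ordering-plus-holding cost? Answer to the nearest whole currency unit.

Annual demand D = 80.8 × 260 = 21,008.
Holding cost H = 0.15 × €73.60 = €11.0400 per unit per year.
Q* = √(2DS/H) = √(2 × 21,008 × 360 / 11.04) ≈ 1170.51.
At Q*, ordering cost (D/Q*)S equals holding cost (Q*/2)H, each = √(DSH/2).
Minimum total = √(2DSH) = √(2 × 21,008 × 360 × 11.04) ≈ 12922.399.

TC* ≈ €12,922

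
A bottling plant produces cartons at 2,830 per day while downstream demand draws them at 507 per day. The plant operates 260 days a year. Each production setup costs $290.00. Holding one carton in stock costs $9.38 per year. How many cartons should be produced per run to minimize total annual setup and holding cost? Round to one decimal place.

Annual demand D = 507 × 260 = 131,820.
Production build-up factor (1 − d/p) = 1 − 507/2,830 = 0.8208.
Q* = √(2DS / (H(1 − d/p))) = √(2 × 131,820 × 290 / (9.38 × 0.8208)).
= √(76,455,600 / 7.6996) ≈ 3151.170.

Q* ≈ 3,151.2 cartons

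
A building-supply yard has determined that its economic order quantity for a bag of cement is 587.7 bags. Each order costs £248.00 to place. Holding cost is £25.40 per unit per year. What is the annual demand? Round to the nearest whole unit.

D ≈ 17,687 bags per year

Invert the EOQ relation Q*² = 2DS/H.
From Q* = √(2DS/H): D = Q*²H / (2S) = 587.7² × 25.4 / (2 × 248) = 17687.377.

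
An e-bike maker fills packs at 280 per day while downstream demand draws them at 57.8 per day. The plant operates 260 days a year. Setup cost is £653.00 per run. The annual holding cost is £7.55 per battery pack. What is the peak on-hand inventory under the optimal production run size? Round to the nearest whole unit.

I_max ≈ 1,436 packs

Annual demand D = 57.8 × 260 = 15,028.
Production build-up factor (1 − d/p) = 1 − 57.8/280 = 0.7936.
Q* = √(2DS / (H(1 − d/p))) = √(2 × 15,028 × 653 / (7.55 × 0.7936)).
= √(19,626,568 / 5.9915) ≈ 1809.905.
Maximum inventory = Q*(1 − d/p) = 1809.905 × 0.7936 ≈ 1436.289.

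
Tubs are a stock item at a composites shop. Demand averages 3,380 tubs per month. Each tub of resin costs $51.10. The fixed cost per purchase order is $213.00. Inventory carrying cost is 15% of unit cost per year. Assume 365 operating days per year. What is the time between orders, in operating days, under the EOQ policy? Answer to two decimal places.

T ≈ 13.51 days

Annual demand D = 3,380 × 12 = 40,560.
Holding cost H = 0.15 × $51.10 = $7.6650 per unit per year.
EOQ = √(2DS/H) = √(2 × 40,560 × 213 / 7.665) ≈ 1501.40.
Cycle time = Q*/D × 365 = 1501.40 / 40,560 × 365 ≈ 13.511 days.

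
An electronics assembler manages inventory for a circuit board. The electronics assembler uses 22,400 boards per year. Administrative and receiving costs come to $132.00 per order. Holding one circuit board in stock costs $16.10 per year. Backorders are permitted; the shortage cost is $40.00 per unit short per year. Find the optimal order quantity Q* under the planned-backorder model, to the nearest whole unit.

Q* ≈ 718 boards

With planned backorders, Q* = √(2DS/H) · √((H+B)/B).
√(2DS/H) = √(2 × 22,400 × 132 / 16.1) = 606.056.
√((H+B)/B) = √((16.1+40)/40) = 1.1843.
Q* ≈ 717.736.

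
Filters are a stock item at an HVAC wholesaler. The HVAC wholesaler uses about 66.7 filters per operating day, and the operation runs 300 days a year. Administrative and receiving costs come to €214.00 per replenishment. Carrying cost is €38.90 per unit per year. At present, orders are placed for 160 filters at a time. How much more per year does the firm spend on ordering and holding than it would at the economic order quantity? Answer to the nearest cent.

Annual demand D = 66.7 × 300 = 20,010.
EOQ = √(2DS/H) = √(2 × 20,010 × 214 / 38.9) ≈ 469.21.
Cost at Q* = (D/Q*)S + (Q*/2)H = √(2DSH) ≈ €18,252.41.
Cost at Q = 160: (20,010/160)×214 + (160/2)×38.9 = €26,763.38 + €3,112.00 = €29,875.38.
Excess = €29,875.38 − €18,252.41 = €11,622.96.

Extra cost ≈ €11,622.96 per year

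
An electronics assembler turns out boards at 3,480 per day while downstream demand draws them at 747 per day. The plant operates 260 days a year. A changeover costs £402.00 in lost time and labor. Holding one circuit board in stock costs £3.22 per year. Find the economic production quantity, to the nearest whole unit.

Annual demand D = 747 × 260 = 194,220.
Production build-up factor (1 − d/p) = 1 − 747/3,480 = 0.7853.
Q* = √(2DS / (H(1 − d/p))) = √(2 × 194,220 × 402 / (3.22 × 0.7853)).
= √(156,152,880 / 2.5288) ≈ 7858.088.

Q* ≈ 7,858 boards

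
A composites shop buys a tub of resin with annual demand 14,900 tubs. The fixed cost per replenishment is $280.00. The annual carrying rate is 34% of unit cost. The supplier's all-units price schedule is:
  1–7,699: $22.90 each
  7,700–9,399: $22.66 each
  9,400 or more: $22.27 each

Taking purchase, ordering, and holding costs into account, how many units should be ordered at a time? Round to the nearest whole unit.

Q* ≈ 1,035 tubs

Holding cost per unit per year at price C is H = 0.34·C.
For each price level, check whether its EOQ is feasible; otherwise the best quantity at that price is the breakpoint.
EOQ at $22.90 = 1035.2 (feasible in tier 1): TC = 14,900×$22.90 + (14,900/1035.2)×280 + (1035.2/2)×0.34×$22.90 = $349,270.17.
EOQ at $22.66 = 1040.7 < 7700, so use break Q=7700: TC = 14,900×$22.66 + (14,900/7700.0)×280 + (7700.0/2)×0.34×$22.66 = $367,837.76.
EOQ at $22.27 = 1049.8 < 9400, so use break Q=9400: TC = 14,900×$22.27 + (14,900/9400.0)×280 + (9400.0/2)×0.34×$22.27 = $367,854.29.
Lowest total cost is $349,270.17 at Q = 1035.2.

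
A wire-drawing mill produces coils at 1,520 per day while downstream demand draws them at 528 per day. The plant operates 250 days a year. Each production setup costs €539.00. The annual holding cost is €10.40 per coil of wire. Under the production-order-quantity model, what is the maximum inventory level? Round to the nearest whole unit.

Annual demand D = 528 × 250 = 132,000.
Production build-up factor (1 − d/p) = 1 − 528/1,520 = 0.6526.
Q* = √(2DS / (H(1 − d/p))) = √(2 × 132,000 × 539 / (10.4 × 0.6526)).
= √(142,296,000 / 6.7874) ≈ 4578.736.
Maximum inventory = Q*(1 − d/p) = 4578.736 × 0.6526 ≈ 2988.228.

I_max ≈ 2,988 coils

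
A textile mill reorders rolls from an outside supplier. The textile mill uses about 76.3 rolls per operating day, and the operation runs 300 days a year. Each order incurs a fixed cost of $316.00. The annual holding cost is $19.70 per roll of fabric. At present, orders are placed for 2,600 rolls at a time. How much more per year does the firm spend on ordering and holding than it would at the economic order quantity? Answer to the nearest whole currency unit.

Extra cost ≈ $11,510 per year

Annual demand D = 76.3 × 300 = 22,890.
EOQ = √(2DS/H) = √(2 × 22,890 × 316 / 19.7) ≈ 856.94.
Cost at Q* = (D/Q*)S + (Q*/2)H = √(2DSH) ≈ $16,881.64.
Cost at Q = 2,600: (22,890/2,600)×316 + (2,600/2)×19.7 = $2,782.02 + $25,610.00 = $28,392.02.
Excess = $28,392.02 − $16,881.64 = $11,510.38.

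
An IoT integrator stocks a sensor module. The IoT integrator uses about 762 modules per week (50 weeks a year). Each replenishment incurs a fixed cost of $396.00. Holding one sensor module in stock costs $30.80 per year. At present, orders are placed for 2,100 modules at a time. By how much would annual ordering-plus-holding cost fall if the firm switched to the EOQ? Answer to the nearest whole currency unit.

Annual demand D = 762 × 50 = 38,100.
EOQ = √(2DS/H) = √(2 × 38,100 × 396 / 30.8) ≈ 989.81.
Cost at Q* = (D/Q*)S + (Q*/2)H = √(2DSH) ≈ $30,486.00.
Cost at Q = 2,100: (38,100/2,100)×396 + (2,100/2)×30.8 = $7,184.57 + $32,340.00 = $39,524.57.
Excess = $39,524.57 − $30,486.00 = $9,038.57.

Extra cost ≈ $9,039 per year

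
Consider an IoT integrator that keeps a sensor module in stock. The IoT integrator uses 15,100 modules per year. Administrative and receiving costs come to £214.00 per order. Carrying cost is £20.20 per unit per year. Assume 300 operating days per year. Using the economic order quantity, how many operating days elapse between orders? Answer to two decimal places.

T ≈ 11.24 days

EOQ = √(2DS/H) = √(2 × 15,100 × 214 / 20.2) ≈ 565.63.
Cycle time = Q*/D × 300 = 565.63 / 15,100 × 300 ≈ 11.238 days.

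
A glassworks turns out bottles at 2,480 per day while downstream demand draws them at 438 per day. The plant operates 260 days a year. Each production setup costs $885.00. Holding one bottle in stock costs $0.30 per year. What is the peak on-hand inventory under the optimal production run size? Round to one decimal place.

Annual demand D = 438 × 260 = 113,880.
Production build-up factor (1 − d/p) = 1 − 438/2,480 = 0.8234.
Q* = √(2DS / (H(1 − d/p))) = √(2 × 113,880 × 885 / (0.3 × 0.8234)).
= √(201,567,600 / 0.247) ≈ 28565.887.
Maximum inventory = Q*(1 − d/p) = 28565.887 × 0.8234 ≈ 23520.782.

I_max ≈ 23,520.8 bottles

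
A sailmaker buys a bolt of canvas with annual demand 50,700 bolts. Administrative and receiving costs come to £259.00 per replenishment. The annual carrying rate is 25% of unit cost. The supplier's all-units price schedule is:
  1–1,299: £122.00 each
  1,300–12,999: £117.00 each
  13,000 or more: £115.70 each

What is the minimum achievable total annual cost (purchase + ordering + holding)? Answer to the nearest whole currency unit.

Holding cost per unit per year at price C is H = 0.25·C.
Candidates are each tier's EOQ (if it falls in that tier) and each price-break quantity.
EOQ at £122.00 = 927.9 (feasible in tier 1): TC = 50,700×£122.00 + (50,700/927.9)×259 + (927.9/2)×0.25×£122.00 = £6,213,702.11.
EOQ at £117.00 = 947.6 < 1300, so use break Q=1300: TC = 50,700×£117.00 + (50,700/1300.0)×259 + (1300.0/2)×0.25×£117.00 = £5,961,013.50.
EOQ at £115.70 = 952.9 < 13000, so use break Q=13000: TC = 50,700×£115.70 + (50,700/13000.0)×259 + (13000.0/2)×0.25×£115.70 = £6,055,012.60.
Lowest total cost among the candidates is at Q = 1300.0.

TC* ≈ £5,961,014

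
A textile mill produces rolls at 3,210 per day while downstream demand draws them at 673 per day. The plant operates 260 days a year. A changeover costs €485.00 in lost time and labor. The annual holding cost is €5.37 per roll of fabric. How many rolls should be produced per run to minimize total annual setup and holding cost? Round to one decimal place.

Annual demand D = 673 × 260 = 174,980.
Production build-up factor (1 − d/p) = 1 − 673/3,210 = 0.7903.
Q* = √(2DS / (H(1 − d/p))) = √(2 × 174,980 × 485 / (5.37 × 0.7903)).
= √(169,730,600 / 4.2441) ≈ 6323.903.

Q* ≈ 6,323.9 rolls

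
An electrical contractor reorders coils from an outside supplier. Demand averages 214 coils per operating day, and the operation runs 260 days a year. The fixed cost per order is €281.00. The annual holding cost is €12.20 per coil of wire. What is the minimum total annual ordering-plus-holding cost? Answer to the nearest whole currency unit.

Annual demand D = 214 × 260 = 55,640.
The optimal lot size = √(2DS/H) = √(2 × 55,640 × 281 / 12.2) ≈ 1600.96.
At Q*, ordering cost (D/Q*)S equals holding cost (Q*/2)H, each = √(DSH/2).
Minimum total = √(2DSH) = √(2 × 55,640 × 281 × 12.2) ≈ 19531.771.

TC* ≈ €19,532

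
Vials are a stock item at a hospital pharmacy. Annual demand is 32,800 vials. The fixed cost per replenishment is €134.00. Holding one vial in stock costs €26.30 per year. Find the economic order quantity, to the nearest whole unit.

EOQ = √(2DS / H) = √(2 × 32,800 × 134 / 26.3).
= √(8,790,400 / 26.3) = √334,235.7414 ≈ 578.131.

Q* ≈ 578 vials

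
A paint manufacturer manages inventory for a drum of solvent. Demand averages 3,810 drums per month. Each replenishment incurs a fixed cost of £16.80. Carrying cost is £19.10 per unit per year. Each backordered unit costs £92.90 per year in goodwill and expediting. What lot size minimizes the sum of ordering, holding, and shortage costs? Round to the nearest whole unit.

Annual demand D = 3,810 × 12 = 45,720.
With planned backorders, Q* = √(2DS/H) · √((H+B)/B).
√(2DS/H) = √(2 × 45,720 × 16.8 / 19.1) = 283.600.
√((H+B)/B) = √((19.1+92.9)/92.9) = 1.0980.
Q* ≈ 311.392.

Q* ≈ 311 drums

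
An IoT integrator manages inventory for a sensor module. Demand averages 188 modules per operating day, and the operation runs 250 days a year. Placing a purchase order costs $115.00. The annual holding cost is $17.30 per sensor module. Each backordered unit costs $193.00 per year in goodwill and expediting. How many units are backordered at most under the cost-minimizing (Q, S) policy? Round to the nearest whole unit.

Annual demand D = 188 × 250 = 47,000.
With planned backorders, Q* = √(2DS/H) · √((H+B)/B).
√(2DS/H) = √(2 × 47,000 × 115 / 17.3) = 790.478.
√((H+B)/B) = √((17.3+193)/193) = 1.0439.
Q* ≈ 825.146.
S* = Q* · H/(H+B) = 825.146 × 17.3/210.3 ≈ 67.879.

S* ≈ 68 modules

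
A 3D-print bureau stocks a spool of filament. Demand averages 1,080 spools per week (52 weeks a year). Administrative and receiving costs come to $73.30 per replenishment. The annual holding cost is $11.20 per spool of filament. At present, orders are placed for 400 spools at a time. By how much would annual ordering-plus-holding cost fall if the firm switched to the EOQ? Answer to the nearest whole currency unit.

Annual demand D = 1,080 × 52 = 56,160.
EOQ = √(2DS/H) = √(2 × 56,160 × 73.3 / 11.2) ≈ 857.38.
Cost at Q* = (D/Q*)S + (Q*/2)H = √(2DSH) ≈ $9,602.62.
Cost at Q = 400: (56,160/400)×73.3 + (400/2)×11.2 = $10,291.32 + $2,240.00 = $12,531.32.
Excess = $12,531.32 − $9,602.62 = $2,928.70.

Extra cost ≈ $2,929 per year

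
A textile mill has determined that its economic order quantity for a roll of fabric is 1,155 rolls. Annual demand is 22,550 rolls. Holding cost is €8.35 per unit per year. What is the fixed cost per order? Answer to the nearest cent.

The basic EOQ model gives Q* = √(2DS/H); rearrange for the unknown.
From Q* = √(2DS/H): S = Q*²H / (2D) = 1,155² × 8.35 / (2 × 22,550) = 246.9869.

S ≈ €246.99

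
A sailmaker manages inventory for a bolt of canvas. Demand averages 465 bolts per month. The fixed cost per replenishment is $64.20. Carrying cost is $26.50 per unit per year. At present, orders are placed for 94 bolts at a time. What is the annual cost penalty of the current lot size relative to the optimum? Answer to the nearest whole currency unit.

Annual demand D = 465 × 12 = 5,580.
EOQ = √(2DS/H) = √(2 × 5,580 × 64.2 / 26.5) ≈ 164.43.
Cost at Q* = (D/Q*)S + (Q*/2)H = √(2DSH) ≈ $4,357.35.
Cost at Q = 94: (5,580/94)×64.2 + (94/2)×26.5 = $3,811.02 + $1,245.50 = $5,056.52.
Excess = $5,056.52 − $4,357.35 = $699.17.

Extra cost ≈ $699 per year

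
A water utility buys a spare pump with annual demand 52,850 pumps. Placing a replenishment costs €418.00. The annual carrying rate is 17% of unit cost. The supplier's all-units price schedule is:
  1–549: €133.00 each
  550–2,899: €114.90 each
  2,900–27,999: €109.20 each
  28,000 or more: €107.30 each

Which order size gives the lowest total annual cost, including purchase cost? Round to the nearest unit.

Holding cost per unit per year at price C is H = 0.17·C.
For each price level, check whether its EOQ is feasible; otherwise the best quantity at that price is the breakpoint.
Tier 1 (€133.00): EOQ = 1397.9 exceeds tier's upper bound 549, so this tier is dominated.
EOQ at €114.90 = 1504.0 (feasible in tier 2): TC = 52,850×€114.90 + (52,850/1504.0)×418 + (1504.0/2)×0.17×€114.90 = €6,101,842.18.
EOQ at €109.20 = 1542.7 < 2900, so use break Q=2900: TC = 52,850×€109.20 + (52,850/2900.0)×418 + (2900.0/2)×0.17×€109.20 = €5,805,755.49.
EOQ at €107.30 = 1556.3 < 28000, so use break Q=28000: TC = 52,850×€107.30 + (52,850/28000.0)×418 + (28000.0/2)×0.17×€107.30 = €5,926,967.97.
Lowest total cost is €5,805,755.49 at Q = 2900.0.

Q* ≈ 2,900 pumps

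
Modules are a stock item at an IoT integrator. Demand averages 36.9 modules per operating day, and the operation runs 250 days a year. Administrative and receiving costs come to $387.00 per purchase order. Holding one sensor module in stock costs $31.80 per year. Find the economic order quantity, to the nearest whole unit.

Annual demand D = 36.9 × 250 = 9,225.
EOQ = √(2DS / H) = √(2 × 9,225 × 387 / 31.8).
= √(7,140,150 / 31.8) = √224,533.0189 ≈ 473.849.

Q* ≈ 474 modules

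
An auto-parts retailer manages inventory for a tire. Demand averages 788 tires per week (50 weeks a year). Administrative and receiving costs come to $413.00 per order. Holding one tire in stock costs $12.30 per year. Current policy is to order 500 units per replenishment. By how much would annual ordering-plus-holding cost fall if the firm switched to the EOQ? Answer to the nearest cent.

Annual demand D = 788 × 50 = 39,400.
EOQ = √(2DS/H) = √(2 × 39,400 × 413 / 12.3) ≈ 1626.62.
Cost at Q* = (D/Q*)S + (Q*/2)H = √(2DSH) ≈ $20,007.40.
Cost at Q = 500: (39,400/500)×413 + (500/2)×12.3 = $32,544.40 + $3,075.00 = $35,619.40.
Excess = $35,619.40 − $20,007.40 = $15,612.00.

Extra cost ≈ $15,612.00 per year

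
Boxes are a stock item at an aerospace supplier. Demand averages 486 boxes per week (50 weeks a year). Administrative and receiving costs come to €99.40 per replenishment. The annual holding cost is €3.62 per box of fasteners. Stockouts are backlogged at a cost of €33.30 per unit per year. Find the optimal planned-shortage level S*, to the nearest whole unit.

S* ≈ 119 boxes

Annual demand D = 486 × 50 = 24,300.
With planned backorders, Q* = √(2DS/H) · √((H+B)/B).
√(2DS/H) = √(2 × 24,300 × 99.4 / 3.62) = 1155.200.
√((H+B)/B) = √((3.62+33.3)/33.3) = 1.0530.
Q* ≈ 1216.370.
S* = Q* · H/(H+B) = 1216.370 × 3.62/36.92 ≈ 119.265.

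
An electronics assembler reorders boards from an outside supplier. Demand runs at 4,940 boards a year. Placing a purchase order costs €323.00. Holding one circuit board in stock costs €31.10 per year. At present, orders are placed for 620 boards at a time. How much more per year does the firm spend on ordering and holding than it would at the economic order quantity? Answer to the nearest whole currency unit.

EOQ = √(2DS/H) = √(2 × 4,940 × 323 / 31.1) ≈ 320.33.
Cost at Q* = (D/Q*)S + (Q*/2)H = √(2DSH) ≈ €9,962.31.
Cost at Q = 620: (4,940/620)×323 + (620/2)×31.1 = €2,573.58 + €9,641.00 = €12,214.58.
Excess = €12,214.58 − €9,962.31 = €2,252.27.

Extra cost ≈ €2,252 per year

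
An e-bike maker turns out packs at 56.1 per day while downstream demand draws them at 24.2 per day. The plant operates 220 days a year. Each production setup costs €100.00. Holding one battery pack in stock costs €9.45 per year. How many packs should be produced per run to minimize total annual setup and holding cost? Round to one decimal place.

Annual demand D = 24.2 × 220 = 5,324.
Production build-up factor (1 − d/p) = 1 − 24.2/56.1 = 0.5686.
Q* = √(2DS / (H(1 − d/p))) = √(2 × 5,324 × 100 / (9.45 × 0.5686)).
= √(1,064,800 / 5.3735) ≈ 445.148.

Q* ≈ 445.1 packs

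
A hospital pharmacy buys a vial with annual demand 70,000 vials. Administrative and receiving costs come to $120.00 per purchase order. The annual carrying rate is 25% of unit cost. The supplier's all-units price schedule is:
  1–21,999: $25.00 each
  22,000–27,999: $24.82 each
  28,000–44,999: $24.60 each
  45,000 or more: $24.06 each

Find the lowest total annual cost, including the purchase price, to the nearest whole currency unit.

TC* ≈ $1,760,247

Holding cost per unit per year at price C is H = 0.25·C.
Candidates are each tier's EOQ (if it falls in that tier) and each price-break quantity.
EOQ at $25.00 = 1639.5 (feasible in tier 1): TC = 70,000×$25.00 + (70,000/1639.5)×120 + (1639.5/2)×0.25×$25.00 = $1,760,246.95.
EOQ at $24.82 = 1645.4 < 22000, so use break Q=22000: TC = 70,000×$24.82 + (70,000/22000.0)×120 + (22000.0/2)×0.25×$24.82 = $1,806,036.82.
EOQ at $24.60 = 1652.8 < 28000, so use break Q=28000: TC = 70,000×$24.60 + (70,000/28000.0)×120 + (28000.0/2)×0.25×$24.60 = $1,808,400.00.
EOQ at $24.06 = 1671.2 < 45000, so use break Q=45000: TC = 70,000×$24.06 + (70,000/45000.0)×120 + (45000.0/2)×0.25×$24.06 = $1,819,724.17.
Lowest total cost among the candidates is at Q = 1639.5.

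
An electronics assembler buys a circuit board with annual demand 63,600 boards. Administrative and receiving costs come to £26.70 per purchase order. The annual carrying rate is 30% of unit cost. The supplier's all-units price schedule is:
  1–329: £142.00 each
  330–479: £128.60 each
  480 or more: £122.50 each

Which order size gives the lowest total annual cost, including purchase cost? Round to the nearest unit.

Q* ≈ 480 boards

Holding cost per unit per year at price C is H = 0.30·C.
Candidates are each tier's EOQ (if it falls in that tier) and each price-break quantity.
EOQ at £142.00 = 282.4 (feasible in tier 1): TC = 63,600×£142.00 + (63,600/282.4)×26.7 + (282.4/2)×0.30×£142.00 = £9,043,228.29.
EOQ at £128.60 = 296.7 < 330, so use break Q=330: TC = 63,600×£128.60 + (63,600/330.0)×26.7 + (330.0/2)×0.30×£128.60 = £8,190,471.52.
EOQ at £122.50 = 304.0 < 480, so use break Q=480: TC = 63,600×£122.50 + (63,600/480.0)×26.7 + (480.0/2)×0.30×£122.50 = £7,803,357.75.
Lowest total cost is £7,803,357.75 at Q = 480.0.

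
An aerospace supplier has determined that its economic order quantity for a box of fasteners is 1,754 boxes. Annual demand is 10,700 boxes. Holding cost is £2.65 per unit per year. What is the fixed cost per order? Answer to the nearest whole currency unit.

The basic EOQ model gives Q* = √(2DS/H); rearrange for the unknown.
From Q* = √(2DS/H): S = Q*²H / (2D) = 1,754² × 2.65 / (2 × 10,700) = 380.9704.

S ≈ £381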